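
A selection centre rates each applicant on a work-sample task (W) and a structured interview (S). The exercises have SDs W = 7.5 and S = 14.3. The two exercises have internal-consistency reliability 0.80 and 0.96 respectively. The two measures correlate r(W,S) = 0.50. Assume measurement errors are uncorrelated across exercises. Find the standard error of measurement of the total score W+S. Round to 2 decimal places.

4.41

Var(total) = 260.74 + 107.25 = 367.99.
True-score variance = 241.31 + 107.25 = 348.56, so reliability = 0.9472.
Error variance = 367.99 − 348.56 = 19.4296; SEM = √19.4296 = 4.41.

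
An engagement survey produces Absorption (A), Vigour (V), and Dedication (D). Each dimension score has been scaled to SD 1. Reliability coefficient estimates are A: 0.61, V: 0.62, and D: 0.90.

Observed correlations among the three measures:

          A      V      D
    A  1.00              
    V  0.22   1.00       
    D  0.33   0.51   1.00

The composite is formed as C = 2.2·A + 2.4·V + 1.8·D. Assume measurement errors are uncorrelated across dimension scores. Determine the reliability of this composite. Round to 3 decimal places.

0.810

Var(C) = 2.2² + 2.4² + 1.8² + 2·[5.28·0.22 + 3.96·0.33 + 4.32·0.51] = 13.84 + 9.3432 = 23.1832.
Because errors are independent across components, Cov(Tᵢ,Tⱼ) = Cov(Xᵢ,Xⱼ); the off-diagonal part of the true-score variance is the same as above.
True-score variance = [2.2²·0.61 + 2.4²·0.62 + 1.8²·0.90] + 9.3432 = 9.4396 + 9.3432 = 18.7828.
Reliability = 18.7828 / 23.1832 = 0.810.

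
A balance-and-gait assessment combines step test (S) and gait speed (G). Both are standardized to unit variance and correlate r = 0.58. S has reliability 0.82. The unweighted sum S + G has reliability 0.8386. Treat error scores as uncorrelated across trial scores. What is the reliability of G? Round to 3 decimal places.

Var(S+G) = 2 + 2·0.58 = 3.160.
True-score variance = ρ_S + ρ_G + 2·0.58, so 0.8386 = (0.82 + ρ_G + 1.16) / 3.160.
ρ_G = 0.8386·3.160 − 0.82 − 1.16 = 0.670.

0.670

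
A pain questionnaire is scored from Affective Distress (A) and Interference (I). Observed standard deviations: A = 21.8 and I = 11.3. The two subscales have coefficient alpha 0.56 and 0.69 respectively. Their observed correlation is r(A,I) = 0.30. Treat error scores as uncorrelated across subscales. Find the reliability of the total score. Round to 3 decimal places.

0.669

Var(A+I) = 21.8² + 11.3² + 2·[21.8·11.3·0.30] = 602.93 + 147.804 = 750.734.
With uncorrelated errors the cross-covariances are all true-score covariance, so they carry over unchanged; only the diagonal terms shrink to ρᵢσᵢ².
True-score variance = [21.8²·0.56 + 11.3²·0.69] + 147.804 = 354.24 + 147.804 = 502.044.
Reliability = 502.044 / 750.734 = 0.669.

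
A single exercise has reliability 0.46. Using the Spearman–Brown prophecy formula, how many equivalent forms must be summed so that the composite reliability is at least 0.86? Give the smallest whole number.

k ≥ ρ*(1−ρ₁)/(ρ₁(1−ρ*)) = 0.86·0.54 / (0.46·0.14) = 7.211.
Smallest integer k = 8.

8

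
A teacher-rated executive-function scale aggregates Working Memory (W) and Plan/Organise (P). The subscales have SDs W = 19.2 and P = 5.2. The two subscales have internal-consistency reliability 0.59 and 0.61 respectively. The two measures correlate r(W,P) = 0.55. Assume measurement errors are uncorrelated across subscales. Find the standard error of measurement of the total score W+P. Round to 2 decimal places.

Var(total) = 395.68 + 109.824 = 505.504.
True-score variance = 233.992 + 109.824 = 343.816, so reliability = 0.6801.
Error variance = 505.504 − 343.816 = 161.688; SEM = √161.688 = 12.72.

12.72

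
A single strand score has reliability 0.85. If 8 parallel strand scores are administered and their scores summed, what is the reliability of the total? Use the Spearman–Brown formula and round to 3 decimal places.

0.978

ρ_k = kρ / (1 + (k−1)ρ) = 8·0.85 / (1 + 7·0.85) = 6.800 / 6.950 = 0.978.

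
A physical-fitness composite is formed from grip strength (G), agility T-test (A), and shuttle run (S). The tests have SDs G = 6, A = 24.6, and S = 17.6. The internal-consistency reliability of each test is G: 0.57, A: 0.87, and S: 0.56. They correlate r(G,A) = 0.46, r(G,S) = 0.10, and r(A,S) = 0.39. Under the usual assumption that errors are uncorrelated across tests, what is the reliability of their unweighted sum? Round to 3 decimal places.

0.841

Var(G+A+S) = 6² + 24.6² + 17.6² + 2·[6·24.6·0.46 + 6·17.6·0.10 + 24.6·17.6·0.39] = 950.92 + 494.621 = 1445.54.
Under uncorrelated errors the observed covariances equal the true-score covariances, so only the own-variance terms attenuate.
True-score variance = [6²·0.57 + 24.6²·0.87 + 17.6²·0.56] + 494.621 = 720.475 + 494.621 = 1215.1.
Reliability = 1215.1 / 1445.54 = 0.841.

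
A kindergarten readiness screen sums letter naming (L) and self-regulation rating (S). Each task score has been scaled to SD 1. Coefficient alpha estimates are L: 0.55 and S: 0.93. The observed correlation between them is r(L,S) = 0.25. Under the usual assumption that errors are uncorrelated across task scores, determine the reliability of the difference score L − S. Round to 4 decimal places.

0.6533

Var(L−S) = 1 + 1 − 2·0.25 = 2 − 0.5 = 1.5.
With uncorrelated errors the cross-covariances are all true-score covariance, so they carry over unchanged; only the diagonal terms shrink to ρᵢσᵢ².
True-score variance = [0.55 + 0.93] − 0.5 = 1.48 − 0.5 = 0.98.
Reliability = 0.98 / 1.5 = 0.6533.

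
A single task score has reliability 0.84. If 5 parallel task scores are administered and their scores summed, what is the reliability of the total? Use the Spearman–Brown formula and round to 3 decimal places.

ρ_k = kρ / (1 + (k−1)ρ) = 5·0.84 / (1 + 4·0.84) = 4.200 / 4.360 = 0.963.

0.963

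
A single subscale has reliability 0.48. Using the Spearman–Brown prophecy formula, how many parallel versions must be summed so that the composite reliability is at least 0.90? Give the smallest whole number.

10

k ≥ ρ*(1−ρ₁)/(ρ₁(1−ρ*)) = 0.90·0.52 / (0.48·0.10) = 9.750.
Smallest integer k = 10.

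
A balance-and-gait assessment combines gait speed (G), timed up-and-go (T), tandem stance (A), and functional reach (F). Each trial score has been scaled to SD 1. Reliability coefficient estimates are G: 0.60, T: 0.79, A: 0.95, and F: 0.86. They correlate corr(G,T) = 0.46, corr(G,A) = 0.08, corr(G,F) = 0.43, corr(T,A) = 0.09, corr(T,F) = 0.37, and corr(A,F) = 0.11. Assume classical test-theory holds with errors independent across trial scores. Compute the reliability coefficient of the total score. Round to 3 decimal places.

Var(G+T+A+F) = 4 + 2·[0.46 + 0.08 + 0.43 + 0.09 + 0.37 + 0.11] = 4 + 3.08 = 7.08.
Under uncorrelated errors the observed covariances equal the true-score covariances, so only the own-variance terms attenuate.
True-score variance = [0.60 + 0.79 + 0.95 + 0.86] + 3.08 = 3.2 + 3.08 = 6.28.
Reliability = 6.28 / 7.08 = 0.887.

0.887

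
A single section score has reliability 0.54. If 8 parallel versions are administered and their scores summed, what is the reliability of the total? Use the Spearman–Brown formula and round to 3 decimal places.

0.904

ρ_k = kρ / (1 + (k−1)ρ) = 8·0.54 / (1 + 7·0.54) = 4.320 / 4.780 = 0.904.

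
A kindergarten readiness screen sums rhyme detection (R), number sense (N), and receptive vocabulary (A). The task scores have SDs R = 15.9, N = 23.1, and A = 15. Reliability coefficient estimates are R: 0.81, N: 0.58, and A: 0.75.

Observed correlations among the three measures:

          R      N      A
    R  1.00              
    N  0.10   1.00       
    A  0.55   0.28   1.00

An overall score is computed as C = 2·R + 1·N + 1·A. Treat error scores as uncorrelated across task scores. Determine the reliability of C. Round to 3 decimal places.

0.821

Var(C) = 2²·15.9² + 23.1² + 15² + 2·[2·15.9·23.1·0.10 + 2·15.9·15·0.55 + 23.1·15·0.28] = 1769.85 + 865.656 = 2635.51.
With uncorrelated errors the cross-covariances are all true-score covariance, so they carry over unchanged; only the diagonal terms shrink to ρᵢσᵢ².
True-score variance = [2²·15.9²·0.81 + 23.1²·0.58 + 15²·0.75] + 865.656 = 1297.35 + 865.656 = 2163.
Reliability = 2163 / 2635.51 = 0.821.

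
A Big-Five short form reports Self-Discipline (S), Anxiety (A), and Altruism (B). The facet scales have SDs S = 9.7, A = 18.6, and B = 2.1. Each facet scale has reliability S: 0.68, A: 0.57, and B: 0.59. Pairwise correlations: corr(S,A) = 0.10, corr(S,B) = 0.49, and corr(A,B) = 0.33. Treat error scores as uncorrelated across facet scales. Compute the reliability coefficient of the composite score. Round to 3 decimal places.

0.657

Var(S+A+B) = 9.7² + 18.6² + 2.1² + 2·[9.7·18.6·0.10 + 9.7·2.1·0.49 + 18.6·2.1·0.33] = 444.46 + 81.8262 = 526.286.
With uncorrelated errors the cross-covariances are all true-score covariance, so they carry over unchanged; only the diagonal terms shrink to ρᵢσᵢ².
True-score variance = [9.7²·0.68 + 18.6²·0.57 + 2.1²·0.59] + 81.8262 = 263.78 + 81.8262 = 345.606.
Reliability = 345.606 / 526.286 = 0.657.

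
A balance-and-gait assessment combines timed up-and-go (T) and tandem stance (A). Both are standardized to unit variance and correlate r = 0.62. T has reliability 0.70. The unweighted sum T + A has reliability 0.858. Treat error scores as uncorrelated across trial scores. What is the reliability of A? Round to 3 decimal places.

Var(T+A) = 2 + 2·0.62 = 3.240.
True-score variance = ρ_T + ρ_A + 2·0.62, so 0.858 = (0.70 + ρ_A + 1.24) / 3.240.
ρ_A = 0.858·3.240 − 0.70 − 1.24 = 0.840.

0.840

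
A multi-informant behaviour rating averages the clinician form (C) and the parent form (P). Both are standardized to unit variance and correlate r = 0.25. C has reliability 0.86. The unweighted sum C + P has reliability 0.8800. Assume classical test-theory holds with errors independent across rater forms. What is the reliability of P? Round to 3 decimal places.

0.840

Var(C+P) = 2 + 2·0.25 = 2.500.
True-score variance = ρ_C + ρ_P + 2·0.25, so 0.8800 = (0.86 + ρ_P + 0.50) / 2.500.
ρ_P = 0.8800·2.500 − 0.86 − 0.50 = 0.840.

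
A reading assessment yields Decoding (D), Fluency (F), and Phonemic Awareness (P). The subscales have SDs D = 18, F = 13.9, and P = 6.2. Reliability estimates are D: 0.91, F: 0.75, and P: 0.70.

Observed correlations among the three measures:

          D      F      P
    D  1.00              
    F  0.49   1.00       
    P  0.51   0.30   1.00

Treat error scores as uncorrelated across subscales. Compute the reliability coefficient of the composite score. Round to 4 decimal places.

0.9079

Var(D+F+P) = 18² + 13.9² + 6.2² + 2·[18·13.9·0.49 + 18·6.2·0.51 + 13.9·6.2·0.30] = 555.65 + 410.736 = 966.386.
Under uncorrelated errors the observed covariances equal the true-score covariances, so only the own-variance terms attenuate.
True-score variance = [18²·0.91 + 13.9²·0.75 + 6.2²·0.70] + 410.736 = 466.656 + 410.736 = 877.392.
Reliability = 877.392 / 966.386 = 0.9079.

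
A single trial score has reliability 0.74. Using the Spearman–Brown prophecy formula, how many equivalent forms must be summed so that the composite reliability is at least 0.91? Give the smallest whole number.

k ≥ ρ*(1−ρ₁)/(ρ₁(1−ρ*)) = 0.91·0.26 / (0.74·0.09) = 3.553.
Smallest integer k = 4.

4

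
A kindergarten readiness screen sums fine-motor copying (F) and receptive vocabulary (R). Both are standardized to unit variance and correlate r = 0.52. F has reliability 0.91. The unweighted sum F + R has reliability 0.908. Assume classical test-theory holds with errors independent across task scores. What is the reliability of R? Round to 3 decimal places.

0.810

Var(F+R) = 2 + 2·0.52 = 3.040.
True-score variance = ρ_F + ρ_R + 2·0.52, so 0.908 = (0.91 + ρ_R + 1.04) / 3.040.
ρ_R = 0.908·3.040 − 0.91 − 1.04 = 0.810.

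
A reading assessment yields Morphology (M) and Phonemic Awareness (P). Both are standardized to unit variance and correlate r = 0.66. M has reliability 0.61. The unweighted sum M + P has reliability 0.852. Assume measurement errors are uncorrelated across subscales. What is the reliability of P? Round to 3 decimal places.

0.899

Var(M+P) = 2 + 2·0.66 = 3.320.
True-score variance = ρ_M + ρ_P + 2·0.66, so 0.852 = (0.61 + ρ_P + 1.32) / 3.320.
ρ_P = 0.852·3.320 − 0.61 − 1.32 = 0.899.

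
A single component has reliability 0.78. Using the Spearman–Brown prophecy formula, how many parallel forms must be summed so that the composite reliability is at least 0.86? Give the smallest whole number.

k ≥ ρ*(1−ρ₁)/(ρ₁(1−ρ*)) = 0.86·0.22 / (0.78·0.14) = 1.733.
Smallest integer k = 2.

2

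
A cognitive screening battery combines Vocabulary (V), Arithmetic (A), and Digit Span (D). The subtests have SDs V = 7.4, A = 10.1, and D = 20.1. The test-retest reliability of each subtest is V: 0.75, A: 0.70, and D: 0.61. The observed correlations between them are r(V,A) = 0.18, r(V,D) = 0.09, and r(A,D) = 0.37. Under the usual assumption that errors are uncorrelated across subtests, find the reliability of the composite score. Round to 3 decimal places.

0.736

Var(V+A+D) = 7.4² + 10.1² + 20.1² + 2·[7.4·10.1·0.18 + 7.4·20.1·0.09 + 10.1·20.1·0.37] = 560.78 + 203.907 = 764.687.
Because errors are independent across components, Cov(Tᵢ,Tⱼ) = Cov(Xᵢ,Xⱼ); the off-diagonal part of the true-score variance is the same as above.
True-score variance = [7.4²·0.75 + 10.1²·0.70 + 20.1²·0.61] + 203.907 = 358.923 + 203.907 = 562.83.
Reliability = 562.83 / 764.687 = 0.736.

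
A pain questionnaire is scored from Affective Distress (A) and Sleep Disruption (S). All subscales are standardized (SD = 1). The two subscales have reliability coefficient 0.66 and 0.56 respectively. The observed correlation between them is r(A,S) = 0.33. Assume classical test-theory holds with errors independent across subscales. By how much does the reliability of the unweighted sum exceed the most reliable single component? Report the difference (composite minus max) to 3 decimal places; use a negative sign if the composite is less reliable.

0.047

Var(sum) = 2 + 0.66 = 2.66; true-score variance = 1.22 + 0.66 = 1.88; composite reliability = 0.7068.
Max component reliability = 0.6600.
Difference = 0.7068 − 0.6600 = 0.047.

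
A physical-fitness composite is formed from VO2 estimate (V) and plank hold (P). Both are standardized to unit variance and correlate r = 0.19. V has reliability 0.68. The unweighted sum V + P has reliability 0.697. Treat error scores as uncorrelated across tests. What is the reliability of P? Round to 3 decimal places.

Var(V+P) = 2 + 2·0.19 = 2.380.
True-score variance = ρ_V + ρ_P + 2·0.19, so 0.697 = (0.68 + ρ_P + 0.38) / 2.380.
ρ_P = 0.697·2.380 − 0.68 − 0.38 = 0.599.

0.599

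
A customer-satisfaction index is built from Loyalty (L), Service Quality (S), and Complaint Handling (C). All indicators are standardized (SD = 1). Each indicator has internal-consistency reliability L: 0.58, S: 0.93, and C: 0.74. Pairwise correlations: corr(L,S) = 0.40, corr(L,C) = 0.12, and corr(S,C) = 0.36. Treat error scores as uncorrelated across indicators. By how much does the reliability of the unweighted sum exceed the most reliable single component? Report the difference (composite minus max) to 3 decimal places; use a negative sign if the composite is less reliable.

Var(sum) = 3 + 1.76 = 4.76; true-score variance = 2.25 + 1.76 = 4.01; composite reliability = 0.8424.
Max component reliability = 0.9300.
Difference = 0.8424 − 0.9300 = -0.088.

-0.088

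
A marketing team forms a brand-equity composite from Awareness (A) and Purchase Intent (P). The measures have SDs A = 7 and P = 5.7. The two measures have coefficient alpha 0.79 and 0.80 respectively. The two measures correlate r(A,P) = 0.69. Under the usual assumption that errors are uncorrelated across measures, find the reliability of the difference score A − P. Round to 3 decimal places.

0.365

Var(A−P) = 7² + 5.7² − 2·7·5.7·0.69 = 81.49 − 55.062 = 26.428.
Because errors are independent across components, Cov(Tᵢ,Tⱼ) = Cov(Xᵢ,Xⱼ); the off-diagonal part of the true-score variance is the same as above.
True-score variance = [7²·0.79 + 5.7²·0.80] − 55.062 = 64.702 − 55.062 = 9.64.
Reliability = 9.64 / 26.428 = 0.365.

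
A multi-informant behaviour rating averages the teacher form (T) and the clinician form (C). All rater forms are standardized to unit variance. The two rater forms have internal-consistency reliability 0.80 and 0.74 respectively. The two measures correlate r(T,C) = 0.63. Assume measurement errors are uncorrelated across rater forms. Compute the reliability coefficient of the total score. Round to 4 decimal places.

0.8589

Var(T+C) = 2 + 2·[0.63] = 2 + 1.26 = 3.26.
Because errors are independent across components, Cov(Tᵢ,Tⱼ) = Cov(Xᵢ,Xⱼ); the off-diagonal part of the true-score variance is the same as above.
True-score variance = [0.80 + 0.74] + 1.26 = 1.54 + 1.26 = 2.8.
Reliability = 2.8 / 3.26 = 0.8589.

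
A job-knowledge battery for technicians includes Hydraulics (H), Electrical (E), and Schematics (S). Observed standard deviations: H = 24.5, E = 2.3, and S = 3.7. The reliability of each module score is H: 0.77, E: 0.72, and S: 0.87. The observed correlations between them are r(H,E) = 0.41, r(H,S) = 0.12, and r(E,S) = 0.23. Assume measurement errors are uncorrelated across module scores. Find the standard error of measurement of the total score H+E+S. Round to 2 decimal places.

Var(total) = 619.23 + 71.8776 = 691.108.
True-score variance = 477.912 + 71.8776 = 549.789, so reliability = 0.7955.
Error variance = 691.108 − 549.789 = 141.318; SEM = √141.318 = 11.89.

11.89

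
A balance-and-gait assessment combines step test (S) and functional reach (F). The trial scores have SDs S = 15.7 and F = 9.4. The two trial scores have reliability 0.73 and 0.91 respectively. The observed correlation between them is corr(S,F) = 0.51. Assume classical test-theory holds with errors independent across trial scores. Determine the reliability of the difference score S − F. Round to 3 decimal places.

0.596

Var(S−F) = 15.7² + 9.4² − 2·15.7·9.4·0.51 = 334.85 − 150.532 = 184.318.
Because errors are independent across components, Cov(Tᵢ,Tⱼ) = Cov(Xᵢ,Xⱼ); the off-diagonal part of the true-score variance is the same as above.
True-score variance = [15.7²·0.73 + 9.4²·0.91] − 150.532 = 260.345 − 150.532 = 109.814.
Reliability = 109.814 / 184.318 = 0.596.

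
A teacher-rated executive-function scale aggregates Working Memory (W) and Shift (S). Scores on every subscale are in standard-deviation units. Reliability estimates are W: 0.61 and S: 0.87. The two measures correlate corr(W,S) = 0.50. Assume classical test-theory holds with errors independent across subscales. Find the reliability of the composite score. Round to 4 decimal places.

Var(W+S) = 2 + 2·[0.50] = 2 + 1 = 3.
Because errors are independent across components, Cov(Tᵢ,Tⱼ) = Cov(Xᵢ,Xⱼ); the off-diagonal part of the true-score variance is the same as above.
True-score variance = [0.61 + 0.87] + 1 = 1.48 + 1 = 2.48.
Reliability = 2.48 / 3 = 0.8267.

0.8267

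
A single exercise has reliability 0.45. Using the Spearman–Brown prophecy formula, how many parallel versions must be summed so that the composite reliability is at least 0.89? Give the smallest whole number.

k ≥ ρ*(1−ρ₁)/(ρ₁(1−ρ*)) = 0.89·0.55 / (0.45·0.11) = 9.889.
Smallest integer k = 10.

10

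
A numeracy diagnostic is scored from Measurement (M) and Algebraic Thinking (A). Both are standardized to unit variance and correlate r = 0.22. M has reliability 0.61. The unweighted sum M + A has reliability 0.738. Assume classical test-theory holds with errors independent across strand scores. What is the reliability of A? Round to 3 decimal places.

Var(M+A) = 2 + 2·0.22 = 2.440.
True-score variance = ρ_M + ρ_A + 2·0.22, so 0.738 = (0.61 + ρ_A + 0.44) / 2.440.
ρ_A = 0.738·2.440 − 0.61 − 0.44 = 0.751.

0.751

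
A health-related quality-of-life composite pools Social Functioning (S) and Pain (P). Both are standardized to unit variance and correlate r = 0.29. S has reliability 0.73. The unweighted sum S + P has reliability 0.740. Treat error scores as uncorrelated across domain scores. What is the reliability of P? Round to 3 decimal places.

0.599

Var(S+P) = 2 + 2·0.29 = 2.580.
True-score variance = ρ_S + ρ_P + 2·0.29, so 0.740 = (0.73 + ρ_P + 0.58) / 2.580.
ρ_P = 0.740·2.580 − 0.73 − 0.58 = 0.599.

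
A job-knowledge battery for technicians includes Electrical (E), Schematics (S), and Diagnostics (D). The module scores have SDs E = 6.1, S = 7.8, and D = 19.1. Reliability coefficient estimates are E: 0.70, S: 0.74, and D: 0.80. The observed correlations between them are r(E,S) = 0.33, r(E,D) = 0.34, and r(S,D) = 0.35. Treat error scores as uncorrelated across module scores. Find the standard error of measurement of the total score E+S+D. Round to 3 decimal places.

9.997

Var(total) = 462.86 + 214.916 = 677.776.
True-score variance = 362.917 + 214.916 = 577.832, so reliability = 0.8525.
Error variance = 677.776 − 577.832 = 99.9434; SEM = √99.9434 = 9.997.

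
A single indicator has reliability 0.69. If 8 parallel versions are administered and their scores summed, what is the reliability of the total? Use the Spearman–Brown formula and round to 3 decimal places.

ρ_k = kρ / (1 + (k−1)ρ) = 8·0.69 / (1 + 7·0.69) = 5.520 / 5.830 = 0.947.

0.947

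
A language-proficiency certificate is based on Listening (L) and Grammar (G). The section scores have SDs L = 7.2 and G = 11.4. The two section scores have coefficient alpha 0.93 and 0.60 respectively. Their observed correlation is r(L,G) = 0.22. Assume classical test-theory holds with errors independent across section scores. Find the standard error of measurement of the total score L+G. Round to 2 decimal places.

Var(total) = 181.8 + 36.1152 = 217.915.
True-score variance = 126.187 + 36.1152 = 162.302, so reliability = 0.7448.
Error variance = 217.915 − 162.302 = 55.6128; SEM = √55.6128 = 7.46.

7.46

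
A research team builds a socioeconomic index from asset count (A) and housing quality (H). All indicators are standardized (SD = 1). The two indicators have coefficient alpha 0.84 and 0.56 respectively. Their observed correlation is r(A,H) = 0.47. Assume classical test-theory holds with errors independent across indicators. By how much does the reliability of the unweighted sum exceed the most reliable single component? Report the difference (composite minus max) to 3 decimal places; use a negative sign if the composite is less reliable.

Var(sum) = 2 + 0.94 = 2.94; true-score variance = 1.4 + 0.94 = 2.34; composite reliability = 0.7959.
Max component reliability = 0.8400.
Difference = 0.7959 − 0.8400 = -0.044.

-0.044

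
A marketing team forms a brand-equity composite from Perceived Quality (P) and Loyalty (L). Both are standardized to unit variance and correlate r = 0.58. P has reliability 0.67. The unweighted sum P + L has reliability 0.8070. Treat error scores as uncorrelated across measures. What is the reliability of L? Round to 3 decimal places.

0.720

Var(P+L) = 2 + 2·0.58 = 3.160.
True-score variance = ρ_P + ρ_L + 2·0.58, so 0.8070 = (0.67 + ρ_L + 1.16) / 3.160.
ρ_L = 0.8070·3.160 − 0.67 − 1.16 = 0.720.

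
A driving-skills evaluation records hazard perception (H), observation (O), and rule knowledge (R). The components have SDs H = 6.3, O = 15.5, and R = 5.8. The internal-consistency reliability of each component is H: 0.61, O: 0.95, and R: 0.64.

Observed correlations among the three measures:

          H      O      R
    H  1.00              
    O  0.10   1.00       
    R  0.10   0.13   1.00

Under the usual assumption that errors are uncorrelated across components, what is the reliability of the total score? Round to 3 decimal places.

0.891

Var(H+O+R) = 6.3² + 15.5² + 5.8² + 2·[6.3·15.5·0.10 + 6.3·5.8·0.10 + 15.5·5.8·0.13] = 313.58 + 50.212 = 363.792.
Because errors are independent across components, Cov(Tᵢ,Tⱼ) = Cov(Xᵢ,Xⱼ); the off-diagonal part of the true-score variance is the same as above.
True-score variance = [6.3²·0.61 + 15.5²·0.95 + 5.8²·0.64] + 50.212 = 273.978 + 50.212 = 324.19.
Reliability = 324.19 / 363.792 = 0.891.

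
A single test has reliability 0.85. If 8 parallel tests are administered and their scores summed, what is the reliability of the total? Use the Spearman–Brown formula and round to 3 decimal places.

ρ_k = kρ / (1 + (k−1)ρ) = 8·0.85 / (1 + 7·0.85) = 6.800 / 6.950 = 0.978.

0.978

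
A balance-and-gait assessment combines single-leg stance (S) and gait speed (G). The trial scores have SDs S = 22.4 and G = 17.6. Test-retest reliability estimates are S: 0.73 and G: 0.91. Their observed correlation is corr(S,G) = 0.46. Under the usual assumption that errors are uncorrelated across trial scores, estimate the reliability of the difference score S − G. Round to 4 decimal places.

Var(S−G) = 22.4² + 17.6² − 2·22.4·17.6·0.46 = 811.52 − 362.701 = 448.819.
With uncorrelated errors the cross-covariances are all true-score covariance, so they carry over unchanged; only the diagonal terms shrink to ρᵢσᵢ².
True-score variance = [22.4²·0.73 + 17.6²·0.91] − 362.701 = 648.166 − 362.701 = 285.466.
Reliability = 285.466 / 448.819 = 0.6360.

0.6360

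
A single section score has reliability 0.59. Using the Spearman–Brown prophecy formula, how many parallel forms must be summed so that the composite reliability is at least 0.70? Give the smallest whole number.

k ≥ ρ*(1−ρ₁)/(ρ₁(1−ρ*)) = 0.70·0.41 / (0.59·0.30) = 1.621.
Smallest integer k = 2.

2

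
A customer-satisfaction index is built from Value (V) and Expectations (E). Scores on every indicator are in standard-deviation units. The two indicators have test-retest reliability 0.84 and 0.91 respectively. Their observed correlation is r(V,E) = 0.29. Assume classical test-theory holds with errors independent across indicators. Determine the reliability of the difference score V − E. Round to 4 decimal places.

0.8239

Var(V−E) = 1 + 1 − 2·0.29 = 2 − 0.58 = 1.42.
Because errors are independent across components, Cov(Tᵢ,Tⱼ) = Cov(Xᵢ,Xⱼ); the off-diagonal part of the true-score variance is the same as above.
True-score variance = [0.84 + 0.91] − 0.58 = 1.75 − 0.58 = 1.17.
Reliability = 1.17 / 1.42 = 0.8239.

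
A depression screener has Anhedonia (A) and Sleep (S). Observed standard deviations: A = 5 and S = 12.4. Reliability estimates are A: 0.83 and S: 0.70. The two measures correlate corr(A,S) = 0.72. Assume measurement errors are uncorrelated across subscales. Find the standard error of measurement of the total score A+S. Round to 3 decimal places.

Var(total) = 178.76 + 89.28 = 268.04.
True-score variance = 128.382 + 89.28 = 217.662, so reliability = 0.8121.
Error variance = 268.04 − 217.662 = 50.378; SEM = √50.378 = 7.098.

7.098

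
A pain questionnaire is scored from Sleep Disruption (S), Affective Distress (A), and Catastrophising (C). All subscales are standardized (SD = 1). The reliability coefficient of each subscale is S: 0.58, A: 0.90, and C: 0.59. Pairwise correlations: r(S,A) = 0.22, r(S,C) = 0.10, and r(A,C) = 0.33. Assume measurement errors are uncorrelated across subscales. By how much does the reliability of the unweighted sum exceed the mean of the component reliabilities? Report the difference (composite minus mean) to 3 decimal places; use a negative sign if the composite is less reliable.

0.094

Var(sum) = 3 + 1.3 = 4.3; true-score variance = 2.07 + 1.3 = 3.37; composite reliability = 0.7837.
Mean component reliability = 0.6900.
Difference = 0.7837 − 0.6900 = 0.094.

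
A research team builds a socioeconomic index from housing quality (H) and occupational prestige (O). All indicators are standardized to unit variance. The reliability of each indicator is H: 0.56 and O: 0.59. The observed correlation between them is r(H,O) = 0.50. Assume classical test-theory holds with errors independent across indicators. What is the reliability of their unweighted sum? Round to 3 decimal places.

Var(H+O) = 2 + 2·[0.50] = 2 + 1 = 3.
Under uncorrelated errors the observed covariances equal the true-score covariances, so only the own-variance terms attenuate.
True-score variance = [0.56 + 0.59] + 1 = 1.15 + 1 = 2.15.
Reliability = 2.15 / 3 = 0.717.

0.717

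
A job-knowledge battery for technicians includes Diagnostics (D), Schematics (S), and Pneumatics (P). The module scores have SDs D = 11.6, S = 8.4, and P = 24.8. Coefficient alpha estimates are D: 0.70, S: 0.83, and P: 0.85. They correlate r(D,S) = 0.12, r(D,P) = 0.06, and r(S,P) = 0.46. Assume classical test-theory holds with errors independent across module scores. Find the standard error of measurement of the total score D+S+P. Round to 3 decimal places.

12.026

Var(total) = 820.16 + 249.562 = 1069.72.
True-score variance = 675.541 + 249.562 = 925.102, so reliability = 0.8648.
Error variance = 1069.72 − 925.102 = 144.619; SEM = √144.619 = 12.026.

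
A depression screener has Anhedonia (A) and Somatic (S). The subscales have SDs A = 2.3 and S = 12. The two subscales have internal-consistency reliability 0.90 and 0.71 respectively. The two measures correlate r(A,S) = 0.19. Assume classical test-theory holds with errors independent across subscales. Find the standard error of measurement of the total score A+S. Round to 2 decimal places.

Var(total) = 149.29 + 10.488 = 159.778.
True-score variance = 107.001 + 10.488 = 117.489, so reliability = 0.7353.
Error variance = 159.778 − 117.489 = 42.289; SEM = √42.289 = 6.50.

6.50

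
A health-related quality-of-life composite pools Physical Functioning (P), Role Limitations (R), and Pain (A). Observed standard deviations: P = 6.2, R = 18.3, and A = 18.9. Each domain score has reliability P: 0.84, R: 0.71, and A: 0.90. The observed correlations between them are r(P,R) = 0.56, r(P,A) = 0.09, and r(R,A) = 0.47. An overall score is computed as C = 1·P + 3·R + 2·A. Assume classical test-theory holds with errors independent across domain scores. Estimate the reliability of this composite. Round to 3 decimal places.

Var(C) = 6.2² + 3²·18.3² + 2²·18.9² + 2·[3·6.2·18.3·0.56 + 2·6.2·18.9·0.09 + 6·18.3·18.9·0.47] = 4481.29 + 2374.12 = 6855.41.
Because errors are independent across components, Cov(Tᵢ,Tⱼ) = Cov(Xᵢ,Xⱼ); the off-diagonal part of the true-score variance is the same as above.
True-score variance = [6.2²·0.84 + 3²·18.3²·0.71 + 2²·18.9²·0.90] + 2374.12 = 3458.19 + 2374.12 = 5832.31.
Reliability = 5832.31 / 6855.41 = 0.851.

0.851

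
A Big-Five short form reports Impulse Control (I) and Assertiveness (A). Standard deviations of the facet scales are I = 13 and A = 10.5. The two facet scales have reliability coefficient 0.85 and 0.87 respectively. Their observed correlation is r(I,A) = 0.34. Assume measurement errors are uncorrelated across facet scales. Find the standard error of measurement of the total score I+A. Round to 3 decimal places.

6.299

Var(total) = 279.25 + 92.82 = 372.07.
True-score variance = 239.567 + 92.82 = 332.387, so reliability = 0.8933.
Error variance = 372.07 − 332.387 = 39.6825; SEM = √39.6825 = 6.299.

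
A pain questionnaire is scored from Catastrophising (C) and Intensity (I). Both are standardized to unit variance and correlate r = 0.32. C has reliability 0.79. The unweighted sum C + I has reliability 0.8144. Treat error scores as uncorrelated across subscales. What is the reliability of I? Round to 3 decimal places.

0.720

Var(C+I) = 2 + 2·0.32 = 2.640.
True-score variance = ρ_C + ρ_I + 2·0.32, so 0.8144 = (0.79 + ρ_I + 0.64) / 2.640.
ρ_I = 0.8144·2.640 − 0.79 − 0.64 = 0.720.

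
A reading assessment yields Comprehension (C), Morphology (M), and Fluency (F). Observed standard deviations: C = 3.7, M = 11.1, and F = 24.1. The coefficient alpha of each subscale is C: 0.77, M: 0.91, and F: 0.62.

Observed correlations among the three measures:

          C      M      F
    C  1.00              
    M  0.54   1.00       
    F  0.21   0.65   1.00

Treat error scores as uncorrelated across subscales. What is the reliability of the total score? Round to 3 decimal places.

Var(C+M+F) = 3.7² + 11.1² + 24.1² + 2·[3.7·11.1·0.54 + 3.7·24.1·0.21 + 11.1·24.1·0.65] = 717.71 + 429.57 = 1147.28.
With uncorrelated errors the cross-covariances are all true-score covariance, so they carry over unchanged; only the diagonal terms shrink to ρᵢσᵢ².
True-score variance = [3.7²·0.77 + 11.1²·0.91 + 24.1²·0.62] + 429.57 = 482.765 + 429.57 = 912.335.
Reliability = 912.335 / 1147.28 = 0.795.

0.795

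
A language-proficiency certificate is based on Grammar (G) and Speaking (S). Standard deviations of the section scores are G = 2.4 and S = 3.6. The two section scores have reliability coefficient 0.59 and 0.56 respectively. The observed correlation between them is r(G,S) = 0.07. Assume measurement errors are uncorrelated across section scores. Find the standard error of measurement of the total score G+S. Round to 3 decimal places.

Var(total) = 18.72 + 1.2096 = 19.9296.
True-score variance = 10.656 + 1.2096 = 11.8656, so reliability = 0.5954.
Error variance = 19.9296 − 11.8656 = 8.064; SEM = √8.064 = 2.840.

2.840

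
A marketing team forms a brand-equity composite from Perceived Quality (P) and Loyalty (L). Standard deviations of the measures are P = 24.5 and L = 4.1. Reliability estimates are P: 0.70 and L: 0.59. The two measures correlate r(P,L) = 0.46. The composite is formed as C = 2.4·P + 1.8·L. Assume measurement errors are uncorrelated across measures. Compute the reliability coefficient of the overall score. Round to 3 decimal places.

0.729

Var(C) = 2.4²·24.5² + 1.8²·4.1² + 2·[4.32·24.5·4.1·0.46] = 3511.9 + 399.228 = 3911.13.
Under uncorrelated errors the observed covariances equal the true-score covariances, so only the own-variance terms attenuate.
True-score variance = [2.4²·24.5²·0.70 + 1.8²·4.1²·0.59] + 399.228 = 2452.34 + 399.228 = 2851.57.
Reliability = 2851.57 / 3911.13 = 0.729.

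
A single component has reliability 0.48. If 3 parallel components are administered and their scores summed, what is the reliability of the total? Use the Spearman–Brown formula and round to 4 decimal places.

0.7347

ρ_k = kρ / (1 + (k−1)ρ) = 3·0.48 / (1 + 2·0.48) = 1.440 / 1.960 = 0.7347.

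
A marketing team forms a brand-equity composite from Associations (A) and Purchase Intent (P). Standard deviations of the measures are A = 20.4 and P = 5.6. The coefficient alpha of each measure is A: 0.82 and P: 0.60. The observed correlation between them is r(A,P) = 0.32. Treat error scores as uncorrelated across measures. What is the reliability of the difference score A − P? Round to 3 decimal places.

0.766

Var(A−P) = 20.4² + 5.6² − 2·20.4·5.6·0.32 = 447.52 − 73.1136 = 374.406.
Because errors are independent across components, Cov(Tᵢ,Tⱼ) = Cov(Xᵢ,Xⱼ); the off-diagonal part of the true-score variance is the same as above.
True-score variance = [20.4²·0.82 + 5.6²·0.60] − 73.1136 = 360.067 − 73.1136 = 286.954.
Reliability = 286.954 / 374.406 = 0.766.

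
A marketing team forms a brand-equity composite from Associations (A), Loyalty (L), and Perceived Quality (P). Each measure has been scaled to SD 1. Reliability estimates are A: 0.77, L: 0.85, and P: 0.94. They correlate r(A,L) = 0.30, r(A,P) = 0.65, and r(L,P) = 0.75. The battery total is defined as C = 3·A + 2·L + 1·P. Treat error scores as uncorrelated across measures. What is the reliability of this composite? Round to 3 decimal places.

0.889

Var(C) = 3² + 2² + 1 + 2·[6·0.30 + 3·0.65 + 2·0.75] = 14 + 10.5 = 24.5.
Under uncorrelated errors the observed covariances equal the true-score covariances, so only the own-variance terms attenuate.
True-score variance = [3²·0.77 + 2²·0.85 + 0.94] + 10.5 = 11.27 + 10.5 = 21.77.
Reliability = 21.77 / 24.5 = 0.889.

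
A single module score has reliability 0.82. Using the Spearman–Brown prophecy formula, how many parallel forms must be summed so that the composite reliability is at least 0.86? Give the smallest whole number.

k ≥ ρ*(1−ρ₁)/(ρ₁(1−ρ*)) = 0.86·0.18 / (0.82·0.14) = 1.348.
Smallest integer k = 2.

2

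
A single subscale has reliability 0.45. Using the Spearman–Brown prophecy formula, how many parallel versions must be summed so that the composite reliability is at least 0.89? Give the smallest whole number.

k ≥ ρ*(1−ρ₁)/(ρ₁(1−ρ*)) = 0.89·0.55 / (0.45·0.11) = 9.889.
Smallest integer k = 10.

10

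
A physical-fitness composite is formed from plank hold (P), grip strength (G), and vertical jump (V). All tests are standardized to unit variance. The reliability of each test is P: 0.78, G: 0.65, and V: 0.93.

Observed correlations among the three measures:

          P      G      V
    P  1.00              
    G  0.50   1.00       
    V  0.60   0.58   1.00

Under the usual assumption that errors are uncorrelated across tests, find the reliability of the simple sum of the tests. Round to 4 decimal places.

Var(P+G+V) = 3 + 2·[0.50 + 0.60 + 0.58] = 3 + 3.36 = 6.36.
With uncorrelated errors the cross-covariances are all true-score covariance, so they carry over unchanged; only the diagonal terms shrink to ρᵢσᵢ².
True-score variance = [0.78 + 0.65 + 0.93] + 3.36 = 2.36 + 3.36 = 5.72.
Reliability = 5.72 / 6.36 = 0.8994.

0.8994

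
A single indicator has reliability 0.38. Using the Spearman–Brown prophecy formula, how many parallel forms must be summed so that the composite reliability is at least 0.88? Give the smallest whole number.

12

k ≥ ρ*(1−ρ₁)/(ρ₁(1−ρ*)) = 0.88·0.62 / (0.38·0.12) = 11.965.
Smallest integer k = 12.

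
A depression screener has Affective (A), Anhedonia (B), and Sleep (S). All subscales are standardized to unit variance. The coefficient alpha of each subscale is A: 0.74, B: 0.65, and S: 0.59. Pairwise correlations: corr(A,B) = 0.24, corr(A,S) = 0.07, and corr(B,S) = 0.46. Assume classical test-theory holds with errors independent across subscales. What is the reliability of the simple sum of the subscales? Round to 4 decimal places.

0.7753

Var(A+B+S) = 3 + 2·[0.24 + 0.07 + 0.46] = 3 + 1.54 = 4.54.
Because errors are independent across components, Cov(Tᵢ,Tⱼ) = Cov(Xᵢ,Xⱼ); the off-diagonal part of the true-score variance is the same as above.
True-score variance = [0.74 + 0.65 + 0.59] + 1.54 = 1.98 + 1.54 = 3.52.
Reliability = 3.52 / 4.54 = 0.7753.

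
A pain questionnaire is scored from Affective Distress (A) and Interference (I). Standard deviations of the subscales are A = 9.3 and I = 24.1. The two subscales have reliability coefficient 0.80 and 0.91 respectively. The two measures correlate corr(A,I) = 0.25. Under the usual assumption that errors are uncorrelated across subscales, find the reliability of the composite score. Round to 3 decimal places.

Var(A+I) = 9.3² + 24.1² + 2·[9.3·24.1·0.25] = 667.3 + 112.065 = 779.365.
Because errors are independent across components, Cov(Tᵢ,Tⱼ) = Cov(Xᵢ,Xⱼ); the off-diagonal part of the true-score variance is the same as above.
True-score variance = [9.3²·0.80 + 24.1²·0.91] + 112.065 = 597.729 + 112.065 = 709.794.
Reliability = 709.794 / 779.365 = 0.911.

0.911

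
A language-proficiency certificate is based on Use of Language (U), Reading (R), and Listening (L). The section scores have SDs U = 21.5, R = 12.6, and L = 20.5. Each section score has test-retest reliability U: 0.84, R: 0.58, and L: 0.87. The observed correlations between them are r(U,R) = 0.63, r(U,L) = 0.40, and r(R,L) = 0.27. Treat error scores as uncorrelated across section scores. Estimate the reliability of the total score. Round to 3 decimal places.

0.896

Var(U+R+L) = 21.5² + 12.6² + 20.5² + 2·[21.5·12.6·0.63 + 21.5·20.5·0.40 + 12.6·20.5·0.27] = 1041.26 + 833.416 = 1874.68.
With uncorrelated errors the cross-covariances are all true-score covariance, so they carry over unchanged; only the diagonal terms shrink to ρᵢσᵢ².
True-score variance = [21.5²·0.84 + 12.6²·0.58 + 20.5²·0.87] + 833.416 = 845.988 + 833.416 = 1679.4.
Reliability = 1679.4 / 1874.68 = 0.896.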